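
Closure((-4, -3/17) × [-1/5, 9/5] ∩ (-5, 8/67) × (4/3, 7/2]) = ({-4, -3/17} × [4/3, 9/5]) ∪ ([-4, -3/17] × {4/3, 9/5}) ∪ ((-4, -3/17) × (4/3, 9/5])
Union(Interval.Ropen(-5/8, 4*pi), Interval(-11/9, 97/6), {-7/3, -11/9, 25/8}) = Union({-7/3}, Interval(-11/9, 97/6))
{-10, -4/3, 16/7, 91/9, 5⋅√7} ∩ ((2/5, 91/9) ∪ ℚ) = {-10, -4/3, 16/7, 91/9}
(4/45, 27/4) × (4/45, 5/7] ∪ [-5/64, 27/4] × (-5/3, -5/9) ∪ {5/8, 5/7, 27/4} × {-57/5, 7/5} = ({5/8, 5/7, 27/4} × {-57/5, 7/5}) ∪ ([-5/64, 27/4] × (-5/3, -5/9)) ∪ ((4/45, 27/4) × (4/45, 5/7])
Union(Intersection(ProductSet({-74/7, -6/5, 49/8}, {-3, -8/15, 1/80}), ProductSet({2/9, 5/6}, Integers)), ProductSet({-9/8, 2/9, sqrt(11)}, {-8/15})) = ProductSet({-9/8, 2/9, sqrt(11)}, {-8/15})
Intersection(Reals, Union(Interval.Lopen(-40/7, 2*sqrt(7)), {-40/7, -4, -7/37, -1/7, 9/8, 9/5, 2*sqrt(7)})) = Interval(-40/7, 2*sqrt(7))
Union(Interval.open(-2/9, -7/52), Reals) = Interval(-oo, oo)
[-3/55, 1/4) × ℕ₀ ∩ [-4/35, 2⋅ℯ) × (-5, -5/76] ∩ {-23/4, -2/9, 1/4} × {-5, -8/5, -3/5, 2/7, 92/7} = ∅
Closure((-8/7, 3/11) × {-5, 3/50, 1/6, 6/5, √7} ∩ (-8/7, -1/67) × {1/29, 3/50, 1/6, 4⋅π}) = [-8/7, -1/67] × {3/50, 1/6}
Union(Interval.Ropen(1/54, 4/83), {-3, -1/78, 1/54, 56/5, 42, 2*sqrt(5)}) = Union({-3, -1/78, 56/5, 42, 2*sqrt(5)}, Interval.Ropen(1/54, 4/83))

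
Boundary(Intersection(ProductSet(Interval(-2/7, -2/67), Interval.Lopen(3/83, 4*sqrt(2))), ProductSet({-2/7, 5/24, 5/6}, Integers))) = ProductSet({-2/7}, Range(1, 6, 1))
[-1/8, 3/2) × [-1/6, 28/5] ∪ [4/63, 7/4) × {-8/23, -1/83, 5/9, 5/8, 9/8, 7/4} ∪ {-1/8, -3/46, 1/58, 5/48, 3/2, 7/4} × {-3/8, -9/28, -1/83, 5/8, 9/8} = ([-1/8, 3/2) × [-1/6, 28/5]) ∪ ([4/63, 7/4) × {-8/23, -1/83, 5/9, 5/8, 9/8, 7/4}) ∪ ({-1/8, -3/46, 1/58, 5/48, 3/2, 7/4} × {-3/8, -9/28, -1/83, 5/8, 9/8})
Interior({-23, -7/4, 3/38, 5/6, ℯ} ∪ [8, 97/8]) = (8, 97/8)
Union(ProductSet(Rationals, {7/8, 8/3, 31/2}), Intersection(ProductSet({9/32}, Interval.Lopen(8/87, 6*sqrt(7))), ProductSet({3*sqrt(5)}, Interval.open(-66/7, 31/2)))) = ProductSet(Rationals, {7/8, 8/3, 31/2})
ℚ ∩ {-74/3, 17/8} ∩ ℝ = {-74/3, 17/8}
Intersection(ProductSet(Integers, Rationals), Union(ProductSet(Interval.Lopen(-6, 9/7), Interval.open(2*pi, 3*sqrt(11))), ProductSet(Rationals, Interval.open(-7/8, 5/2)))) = Union(ProductSet(Integers, Intersection(Interval.open(-7/8, 5/2), Rationals)), ProductSet(Range(-5, 2, 1), Intersection(Interval.open(2*pi, 3*sqrt(11)), Rationals)))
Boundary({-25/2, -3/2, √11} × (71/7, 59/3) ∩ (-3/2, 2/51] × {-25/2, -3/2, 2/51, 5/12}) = ∅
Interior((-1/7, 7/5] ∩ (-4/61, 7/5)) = (-4/61, 7/5)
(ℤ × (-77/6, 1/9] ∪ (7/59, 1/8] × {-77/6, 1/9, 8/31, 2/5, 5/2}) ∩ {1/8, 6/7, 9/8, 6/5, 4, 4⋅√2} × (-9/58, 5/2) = ({1/8} × {1/9, 8/31, 2/5}) ∪ ({4} × (-9/58, 1/9])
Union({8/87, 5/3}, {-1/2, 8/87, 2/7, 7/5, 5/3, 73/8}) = {-1/2, 8/87, 2/7, 7/5, 5/3, 73/8}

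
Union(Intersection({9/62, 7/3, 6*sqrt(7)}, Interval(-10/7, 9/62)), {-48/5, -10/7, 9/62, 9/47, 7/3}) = {-48/5, -10/7, 9/62, 9/47, 7/3}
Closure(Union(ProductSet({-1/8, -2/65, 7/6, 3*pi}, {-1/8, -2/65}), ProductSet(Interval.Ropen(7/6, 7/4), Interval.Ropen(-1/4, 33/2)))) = Union(ProductSet({7/6, 7/4}, Interval(-1/4, 33/2)), ProductSet({-1/8, -2/65, 7/6, 3*pi}, {-1/8, -2/65}), ProductSet(Interval(7/6, 7/4), {-1/4, 33/2}), ProductSet(Interval.Ropen(7/6, 7/4), Interval.Ropen(-1/4, 33/2)))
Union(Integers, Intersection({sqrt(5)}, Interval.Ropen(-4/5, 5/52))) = Integers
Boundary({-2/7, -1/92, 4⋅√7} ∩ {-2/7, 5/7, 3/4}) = {-2/7}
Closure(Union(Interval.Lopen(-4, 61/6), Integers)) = Union(Integers, Interval(-4, 61/6))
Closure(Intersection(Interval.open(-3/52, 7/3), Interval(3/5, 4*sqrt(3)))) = Interval(3/5, 7/3)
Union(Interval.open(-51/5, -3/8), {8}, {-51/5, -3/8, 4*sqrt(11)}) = Union({8, 4*sqrt(11)}, Interval(-51/5, -3/8))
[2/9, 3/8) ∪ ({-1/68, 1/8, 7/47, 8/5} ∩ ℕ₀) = [2/9, 3/8)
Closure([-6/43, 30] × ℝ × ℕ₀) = [-6/43, 30] × ℝ × ℕ₀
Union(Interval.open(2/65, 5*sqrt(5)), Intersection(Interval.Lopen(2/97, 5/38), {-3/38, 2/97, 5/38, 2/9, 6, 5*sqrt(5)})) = Interval.open(2/65, 5*sqrt(5))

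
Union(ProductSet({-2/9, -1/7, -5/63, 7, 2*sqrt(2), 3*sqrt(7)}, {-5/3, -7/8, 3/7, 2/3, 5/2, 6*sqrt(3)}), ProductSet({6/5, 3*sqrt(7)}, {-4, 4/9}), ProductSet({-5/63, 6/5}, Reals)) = Union(ProductSet({-5/63, 6/5}, Reals), ProductSet({6/5, 3*sqrt(7)}, {-4, 4/9}), ProductSet({-2/9, -1/7, -5/63, 7, 2*sqrt(2), 3*sqrt(7)}, {-5/3, -7/8, 3/7, 2/3, 5/2, 6*sqrt(3)}))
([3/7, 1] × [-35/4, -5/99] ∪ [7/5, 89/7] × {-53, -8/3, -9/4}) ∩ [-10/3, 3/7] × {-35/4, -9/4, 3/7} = {3/7} × {-35/4, -9/4}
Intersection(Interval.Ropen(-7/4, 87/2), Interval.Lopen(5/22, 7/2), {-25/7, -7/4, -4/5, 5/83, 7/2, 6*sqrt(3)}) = {7/2}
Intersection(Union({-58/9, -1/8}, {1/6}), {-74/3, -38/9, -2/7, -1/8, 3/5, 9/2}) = {-1/8}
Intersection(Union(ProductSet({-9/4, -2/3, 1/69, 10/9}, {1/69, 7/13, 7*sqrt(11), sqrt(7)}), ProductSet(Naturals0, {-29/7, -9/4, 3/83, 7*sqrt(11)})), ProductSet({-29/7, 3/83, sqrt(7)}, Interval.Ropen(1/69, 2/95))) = EmptySet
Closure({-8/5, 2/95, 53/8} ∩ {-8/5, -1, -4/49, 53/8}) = {-8/5, 53/8}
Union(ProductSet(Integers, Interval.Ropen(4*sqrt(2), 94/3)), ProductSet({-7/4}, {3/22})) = Union(ProductSet({-7/4}, {3/22}), ProductSet(Integers, Interval.Ropen(4*sqrt(2), 94/3)))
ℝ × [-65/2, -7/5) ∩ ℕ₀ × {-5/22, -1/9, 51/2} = ∅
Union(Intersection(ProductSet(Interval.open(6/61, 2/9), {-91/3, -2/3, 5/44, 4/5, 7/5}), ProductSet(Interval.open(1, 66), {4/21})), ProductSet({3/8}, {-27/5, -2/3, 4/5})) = ProductSet({3/8}, {-27/5, -2/3, 4/5})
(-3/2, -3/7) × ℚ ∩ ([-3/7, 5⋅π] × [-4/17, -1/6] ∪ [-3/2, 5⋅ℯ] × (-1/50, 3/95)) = (-3/2, -3/7) × (ℚ ∩ (-1/50, 3/95))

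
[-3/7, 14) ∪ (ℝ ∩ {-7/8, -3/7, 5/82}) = {-7/8} ∪ [-3/7, 14)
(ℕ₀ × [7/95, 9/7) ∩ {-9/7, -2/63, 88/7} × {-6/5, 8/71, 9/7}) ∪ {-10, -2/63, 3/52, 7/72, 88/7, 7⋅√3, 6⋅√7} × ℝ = {-10, -2/63, 3/52, 7/72, 88/7, 7⋅√3, 6⋅√7} × ℝ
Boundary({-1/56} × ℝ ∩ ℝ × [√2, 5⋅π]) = {-1/56} × [√2, 5⋅π]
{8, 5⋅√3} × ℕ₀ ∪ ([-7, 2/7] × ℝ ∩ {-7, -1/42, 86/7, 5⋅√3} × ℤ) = ({-7, -1/42} × ℤ) ∪ ({8, 5⋅√3} × ℕ₀)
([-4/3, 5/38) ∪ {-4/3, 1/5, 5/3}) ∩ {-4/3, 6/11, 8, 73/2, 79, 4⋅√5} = {-4/3}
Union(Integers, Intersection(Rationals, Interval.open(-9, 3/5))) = Union(Integers, Intersection(Interval.open(-9, 3/5), Rationals))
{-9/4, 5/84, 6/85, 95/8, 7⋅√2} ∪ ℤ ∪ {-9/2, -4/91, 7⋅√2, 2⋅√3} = ℤ ∪ {-9/2, -9/4, -4/91, 5/84, 6/85, 95/8, 7⋅√2, 2⋅√3}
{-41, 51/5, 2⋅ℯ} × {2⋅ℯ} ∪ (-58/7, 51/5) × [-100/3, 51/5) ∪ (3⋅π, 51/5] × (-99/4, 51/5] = ({-41, 51/5, 2⋅ℯ} × {2⋅ℯ}) ∪ ((-58/7, 51/5) × [-100/3, 51/5)) ∪ ((3⋅π, 51/5] × (-99/4, 51/5])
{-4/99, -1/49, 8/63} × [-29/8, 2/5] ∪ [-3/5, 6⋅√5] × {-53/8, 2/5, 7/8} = ({-4/99, -1/49, 8/63} × [-29/8, 2/5]) ∪ ([-3/5, 6⋅√5] × {-53/8, 2/5, 7/8})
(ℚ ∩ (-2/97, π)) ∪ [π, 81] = [π, 81] ∪ (ℚ ∩ (-2/97, π))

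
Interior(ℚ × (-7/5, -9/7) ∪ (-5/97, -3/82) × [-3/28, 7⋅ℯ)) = ((ℚ \ (-∞, ∞)) × (-7/5, -9/7)) ∪ ((-5/97, -3/82) × (-3/28, 7⋅ℯ))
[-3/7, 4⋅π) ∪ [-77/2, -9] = [-77/2, -9] ∪ [-3/7, 4⋅π)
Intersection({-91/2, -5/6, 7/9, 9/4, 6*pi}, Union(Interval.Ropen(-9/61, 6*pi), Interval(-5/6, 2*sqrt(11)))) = {-5/6, 7/9, 9/4}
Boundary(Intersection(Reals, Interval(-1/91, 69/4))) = {-1/91, 69/4}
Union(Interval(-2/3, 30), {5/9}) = Interval(-2/3, 30)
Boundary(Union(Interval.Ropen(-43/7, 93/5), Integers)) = Union(Complement(Integers, Interval.open(-43/7, 93/5)), {-43/7, 93/5})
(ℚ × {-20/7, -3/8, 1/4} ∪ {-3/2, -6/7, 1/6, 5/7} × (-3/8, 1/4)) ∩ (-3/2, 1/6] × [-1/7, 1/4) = {-6/7, 1/6} × [-1/7, 1/4)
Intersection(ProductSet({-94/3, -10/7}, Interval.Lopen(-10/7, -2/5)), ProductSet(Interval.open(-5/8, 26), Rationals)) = EmptySet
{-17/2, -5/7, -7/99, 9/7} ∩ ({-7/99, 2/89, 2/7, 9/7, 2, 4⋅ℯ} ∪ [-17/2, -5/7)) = {-17/2, -7/99, 9/7}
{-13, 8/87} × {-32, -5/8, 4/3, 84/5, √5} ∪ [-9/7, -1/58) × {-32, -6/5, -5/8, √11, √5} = ({-13, 8/87} × {-32, -5/8, 4/3, 84/5, √5}) ∪ ([-9/7, -1/58) × {-32, -6/5, -5/8, √11, √5})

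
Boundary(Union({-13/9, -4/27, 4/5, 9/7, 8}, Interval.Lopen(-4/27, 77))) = {-13/9, -4/27, 77}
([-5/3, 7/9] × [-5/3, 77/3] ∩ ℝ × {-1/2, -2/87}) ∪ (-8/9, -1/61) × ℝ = ((-8/9, -1/61) × ℝ) ∪ ([-5/3, 7/9] × {-1/2, -2/87})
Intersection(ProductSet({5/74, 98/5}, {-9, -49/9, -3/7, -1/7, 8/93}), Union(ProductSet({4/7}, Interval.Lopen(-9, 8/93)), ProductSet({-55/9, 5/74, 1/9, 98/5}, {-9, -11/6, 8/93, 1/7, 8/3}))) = ProductSet({5/74, 98/5}, {-9, 8/93})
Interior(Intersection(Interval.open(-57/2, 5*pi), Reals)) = Interval.open(-57/2, 5*pi)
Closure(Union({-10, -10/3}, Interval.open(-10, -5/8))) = Interval(-10, -5/8)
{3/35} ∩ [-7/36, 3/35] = {3/35}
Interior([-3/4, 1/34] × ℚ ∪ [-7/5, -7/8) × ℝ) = (-7/5, -7/8) × ℝ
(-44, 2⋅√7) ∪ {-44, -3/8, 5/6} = [-44, 2⋅√7)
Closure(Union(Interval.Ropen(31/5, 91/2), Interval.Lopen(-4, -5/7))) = Union(Interval(-4, -5/7), Interval(31/5, 91/2))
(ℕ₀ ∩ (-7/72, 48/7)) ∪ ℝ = ℝ ∪ {0, 1, …, 6}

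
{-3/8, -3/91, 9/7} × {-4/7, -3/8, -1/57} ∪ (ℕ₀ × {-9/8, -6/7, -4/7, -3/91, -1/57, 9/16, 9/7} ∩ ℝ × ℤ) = {-3/8, -3/91, 9/7} × {-4/7, -3/8, -1/57}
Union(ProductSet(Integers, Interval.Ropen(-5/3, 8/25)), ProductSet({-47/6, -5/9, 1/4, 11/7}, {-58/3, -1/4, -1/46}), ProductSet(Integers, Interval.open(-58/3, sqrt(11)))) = Union(ProductSet({-47/6, -5/9, 1/4, 11/7}, {-58/3, -1/4, -1/46}), ProductSet(Integers, Interval.open(-58/3, sqrt(11))))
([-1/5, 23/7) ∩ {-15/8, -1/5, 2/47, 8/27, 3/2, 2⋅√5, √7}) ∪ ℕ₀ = {-1/5, 2/47, 8/27, 3/2, √7} ∪ ℕ₀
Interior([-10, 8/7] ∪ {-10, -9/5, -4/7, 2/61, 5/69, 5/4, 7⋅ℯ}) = (-10, 8/7)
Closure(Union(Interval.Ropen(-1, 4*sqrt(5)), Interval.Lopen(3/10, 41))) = Interval(-1, 41)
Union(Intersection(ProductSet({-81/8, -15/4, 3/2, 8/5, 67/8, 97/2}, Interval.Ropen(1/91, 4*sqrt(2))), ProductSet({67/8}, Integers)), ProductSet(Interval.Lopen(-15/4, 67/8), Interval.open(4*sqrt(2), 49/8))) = Union(ProductSet({67/8}, Range(1, 6, 1)), ProductSet(Interval.Lopen(-15/4, 67/8), Interval.open(4*sqrt(2), 49/8)))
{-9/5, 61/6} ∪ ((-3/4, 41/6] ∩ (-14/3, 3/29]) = {-9/5, 61/6} ∪ (-3/4, 3/29]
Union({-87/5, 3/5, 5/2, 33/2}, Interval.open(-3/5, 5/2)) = Union({-87/5, 33/2}, Interval.Lopen(-3/5, 5/2))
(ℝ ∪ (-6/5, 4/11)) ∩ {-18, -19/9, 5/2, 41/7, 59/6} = {-18, -19/9, 5/2, 41/7, 59/6}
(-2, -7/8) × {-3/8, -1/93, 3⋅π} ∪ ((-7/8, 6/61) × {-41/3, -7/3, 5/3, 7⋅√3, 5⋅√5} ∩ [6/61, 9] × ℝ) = (-2, -7/8) × {-3/8, -1/93, 3⋅π}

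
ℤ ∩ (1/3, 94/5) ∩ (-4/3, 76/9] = {1, 2, …, 8}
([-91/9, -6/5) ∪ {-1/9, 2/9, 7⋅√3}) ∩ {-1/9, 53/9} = {-1/9}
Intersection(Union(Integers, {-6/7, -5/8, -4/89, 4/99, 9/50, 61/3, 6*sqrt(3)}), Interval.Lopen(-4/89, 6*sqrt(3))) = Union({4/99, 9/50, 6*sqrt(3)}, Range(0, 11, 1))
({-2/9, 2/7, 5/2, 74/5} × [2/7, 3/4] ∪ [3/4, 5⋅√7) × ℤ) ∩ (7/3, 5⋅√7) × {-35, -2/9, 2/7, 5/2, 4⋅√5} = ({5/2} × {2/7}) ∪ ((7/3, 5⋅√7) × {-35})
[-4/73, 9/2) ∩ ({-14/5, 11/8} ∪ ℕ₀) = {0, 1, …, 4} ∪ {11/8}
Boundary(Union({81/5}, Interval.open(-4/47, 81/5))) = {-4/47, 81/5}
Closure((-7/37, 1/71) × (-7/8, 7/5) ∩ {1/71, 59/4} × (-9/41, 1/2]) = ∅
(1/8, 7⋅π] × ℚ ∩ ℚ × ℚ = (ℚ ∩ (1/8, 7⋅π]) × ℚ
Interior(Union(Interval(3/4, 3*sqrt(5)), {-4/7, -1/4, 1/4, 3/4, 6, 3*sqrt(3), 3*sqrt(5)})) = Interval.open(3/4, 3*sqrt(5))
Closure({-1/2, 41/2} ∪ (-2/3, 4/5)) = [-2/3, 4/5] ∪ {41/2}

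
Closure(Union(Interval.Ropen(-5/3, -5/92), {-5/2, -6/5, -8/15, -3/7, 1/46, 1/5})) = Union({-5/2, 1/46, 1/5}, Interval(-5/3, -5/92))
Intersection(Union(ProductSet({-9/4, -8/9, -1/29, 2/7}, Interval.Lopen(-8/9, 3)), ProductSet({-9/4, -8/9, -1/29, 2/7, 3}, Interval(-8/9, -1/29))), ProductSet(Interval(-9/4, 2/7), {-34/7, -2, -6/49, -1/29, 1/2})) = ProductSet({-9/4, -8/9, -1/29, 2/7}, {-6/49, -1/29, 1/2})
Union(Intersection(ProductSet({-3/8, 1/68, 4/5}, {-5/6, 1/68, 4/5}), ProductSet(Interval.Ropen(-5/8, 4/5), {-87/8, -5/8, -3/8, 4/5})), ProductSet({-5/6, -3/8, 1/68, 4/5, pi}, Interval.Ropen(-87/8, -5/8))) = Union(ProductSet({-3/8, 1/68}, {4/5}), ProductSet({-5/6, -3/8, 1/68, 4/5, pi}, Interval.Ropen(-87/8, -5/8)))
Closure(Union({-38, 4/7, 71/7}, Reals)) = Reals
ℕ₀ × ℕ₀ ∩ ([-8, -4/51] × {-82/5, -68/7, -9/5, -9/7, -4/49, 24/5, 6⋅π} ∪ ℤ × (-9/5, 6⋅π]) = ℕ₀ × {0, 1, …, 18}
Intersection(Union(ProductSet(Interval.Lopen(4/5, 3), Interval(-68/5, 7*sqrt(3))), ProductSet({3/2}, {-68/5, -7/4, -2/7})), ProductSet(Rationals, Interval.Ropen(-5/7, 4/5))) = ProductSet(Intersection(Interval.Lopen(4/5, 3), Rationals), Interval.Ropen(-5/7, 4/5))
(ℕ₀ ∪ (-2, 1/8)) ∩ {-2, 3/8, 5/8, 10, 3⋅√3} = {10}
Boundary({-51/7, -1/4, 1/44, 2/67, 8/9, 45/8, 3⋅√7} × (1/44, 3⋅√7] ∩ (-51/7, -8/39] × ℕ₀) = {-1/4} × {1, 2, …, 7}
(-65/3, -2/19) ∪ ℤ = ℤ ∪ (-65/3, -2/19)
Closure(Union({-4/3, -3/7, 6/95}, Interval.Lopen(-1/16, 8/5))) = Union({-4/3, -3/7}, Interval(-1/16, 8/5))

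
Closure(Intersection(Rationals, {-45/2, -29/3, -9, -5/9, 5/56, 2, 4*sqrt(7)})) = {-45/2, -29/3, -9, -5/9, 5/56, 2}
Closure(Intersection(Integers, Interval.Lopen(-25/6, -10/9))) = Range(-4, -1, 1)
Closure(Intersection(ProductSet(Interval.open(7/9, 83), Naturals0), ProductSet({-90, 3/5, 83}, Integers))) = EmptySet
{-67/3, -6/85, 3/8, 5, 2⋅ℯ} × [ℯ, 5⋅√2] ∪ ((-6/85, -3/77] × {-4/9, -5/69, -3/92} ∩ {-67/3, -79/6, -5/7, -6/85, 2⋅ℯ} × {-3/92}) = {-67/3, -6/85, 3/8, 5, 2⋅ℯ} × [ℯ, 5⋅√2]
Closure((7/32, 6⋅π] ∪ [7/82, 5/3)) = [7/82, 6⋅π]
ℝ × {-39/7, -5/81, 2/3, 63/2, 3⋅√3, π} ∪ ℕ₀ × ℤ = (ℕ₀ × ℤ) ∪ (ℝ × {-39/7, -5/81, 2/3, 63/2, 3⋅√3, π})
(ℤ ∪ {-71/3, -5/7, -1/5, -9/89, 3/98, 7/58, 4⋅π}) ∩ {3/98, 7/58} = {3/98, 7/58}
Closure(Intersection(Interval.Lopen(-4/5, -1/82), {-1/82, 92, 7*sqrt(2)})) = {-1/82}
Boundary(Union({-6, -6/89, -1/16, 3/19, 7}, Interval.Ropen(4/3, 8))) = {-6, -6/89, -1/16, 3/19, 4/3, 8}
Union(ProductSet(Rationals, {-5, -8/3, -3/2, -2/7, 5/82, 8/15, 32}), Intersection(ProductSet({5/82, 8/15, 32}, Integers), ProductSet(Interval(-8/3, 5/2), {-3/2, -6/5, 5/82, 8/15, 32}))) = ProductSet(Rationals, {-5, -8/3, -3/2, -2/7, 5/82, 8/15, 32})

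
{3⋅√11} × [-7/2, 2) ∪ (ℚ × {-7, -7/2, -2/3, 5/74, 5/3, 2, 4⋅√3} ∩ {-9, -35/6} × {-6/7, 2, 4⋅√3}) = ({-9, -35/6} × {2, 4⋅√3}) ∪ ({3⋅√11} × [-7/2, 2))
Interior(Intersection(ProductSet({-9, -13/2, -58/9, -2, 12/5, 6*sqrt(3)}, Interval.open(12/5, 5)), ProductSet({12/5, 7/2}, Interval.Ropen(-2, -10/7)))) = EmptySet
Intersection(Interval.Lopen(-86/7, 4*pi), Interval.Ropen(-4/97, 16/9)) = Interval.Ropen(-4/97, 16/9)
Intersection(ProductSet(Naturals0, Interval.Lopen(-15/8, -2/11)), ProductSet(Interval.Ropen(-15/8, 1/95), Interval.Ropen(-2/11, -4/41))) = ProductSet(Range(0, 1, 1), {-2/11})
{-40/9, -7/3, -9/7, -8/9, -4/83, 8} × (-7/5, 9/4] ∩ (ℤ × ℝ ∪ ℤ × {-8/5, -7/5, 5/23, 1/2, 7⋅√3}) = {8} × (-7/5, 9/4]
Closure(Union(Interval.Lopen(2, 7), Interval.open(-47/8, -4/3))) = Union(Interval(-47/8, -4/3), Interval(2, 7))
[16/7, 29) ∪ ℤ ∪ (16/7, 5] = ℤ ∪ [16/7, 29]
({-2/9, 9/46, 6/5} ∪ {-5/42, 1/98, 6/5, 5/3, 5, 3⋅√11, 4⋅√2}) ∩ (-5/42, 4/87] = {1/98}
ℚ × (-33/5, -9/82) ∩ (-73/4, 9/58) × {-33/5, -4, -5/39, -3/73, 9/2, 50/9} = (ℚ ∩ (-73/4, 9/58)) × {-4, -5/39}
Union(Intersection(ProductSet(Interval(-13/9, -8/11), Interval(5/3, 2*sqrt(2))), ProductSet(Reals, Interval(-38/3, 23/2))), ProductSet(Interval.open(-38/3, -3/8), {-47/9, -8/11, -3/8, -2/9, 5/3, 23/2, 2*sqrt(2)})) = Union(ProductSet(Interval.open(-38/3, -3/8), {-47/9, -8/11, -3/8, -2/9, 5/3, 23/2, 2*sqrt(2)}), ProductSet(Interval(-13/9, -8/11), Interval(5/3, 2*sqrt(2))))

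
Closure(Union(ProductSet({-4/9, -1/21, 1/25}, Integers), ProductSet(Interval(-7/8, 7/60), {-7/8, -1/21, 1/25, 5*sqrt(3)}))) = Union(ProductSet({-4/9, -1/21, 1/25}, Integers), ProductSet(Interval(-7/8, 7/60), {-7/8, -1/21, 1/25, 5*sqrt(3)}))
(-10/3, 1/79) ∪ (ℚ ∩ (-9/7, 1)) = (-10/3, 1/79] ∪ (ℚ ∩ (-9/7, 1))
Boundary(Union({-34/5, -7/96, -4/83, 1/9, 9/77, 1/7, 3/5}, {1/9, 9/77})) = {-34/5, -7/96, -4/83, 1/9, 9/77, 1/7, 3/5}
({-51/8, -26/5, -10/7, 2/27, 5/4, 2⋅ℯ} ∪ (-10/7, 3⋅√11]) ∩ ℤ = {-1, 0, …, 9}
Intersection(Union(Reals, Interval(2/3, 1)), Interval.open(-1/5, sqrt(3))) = Interval.open(-1/5, sqrt(3))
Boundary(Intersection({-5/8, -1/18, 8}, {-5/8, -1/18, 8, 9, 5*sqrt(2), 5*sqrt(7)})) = {-5/8, -1/18, 8}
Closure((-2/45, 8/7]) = [-2/45, 8/7]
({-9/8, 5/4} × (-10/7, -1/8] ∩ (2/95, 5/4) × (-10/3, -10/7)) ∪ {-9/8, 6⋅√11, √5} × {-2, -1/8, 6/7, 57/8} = {-9/8, 6⋅√11, √5} × {-2, -1/8, 6/7, 57/8}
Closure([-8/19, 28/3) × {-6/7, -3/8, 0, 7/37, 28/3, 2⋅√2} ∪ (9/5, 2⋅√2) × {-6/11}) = ([9/5, 2⋅√2] × {-6/11}) ∪ ([-8/19, 28/3] × {-6/7, -3/8, 0, 7/37, 28/3, 2⋅√2})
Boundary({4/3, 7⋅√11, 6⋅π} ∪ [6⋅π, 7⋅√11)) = {4/3, 7⋅√11, 6⋅π}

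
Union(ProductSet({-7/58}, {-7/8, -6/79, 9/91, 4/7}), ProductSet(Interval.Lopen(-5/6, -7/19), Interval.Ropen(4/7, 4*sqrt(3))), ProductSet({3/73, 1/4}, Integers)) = Union(ProductSet({-7/58}, {-7/8, -6/79, 9/91, 4/7}), ProductSet({3/73, 1/4}, Integers), ProductSet(Interval.Lopen(-5/6, -7/19), Interval.Ropen(4/7, 4*sqrt(3))))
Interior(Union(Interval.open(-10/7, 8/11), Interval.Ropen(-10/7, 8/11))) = Interval.open(-10/7, 8/11)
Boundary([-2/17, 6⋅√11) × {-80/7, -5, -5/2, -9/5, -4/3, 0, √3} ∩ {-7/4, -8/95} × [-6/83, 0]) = {-8/95} × {0}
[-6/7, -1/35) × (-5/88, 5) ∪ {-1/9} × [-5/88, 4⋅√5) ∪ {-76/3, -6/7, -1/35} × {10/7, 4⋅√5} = ([-6/7, -1/35) × (-5/88, 5)) ∪ ({-1/9} × [-5/88, 4⋅√5)) ∪ ({-76/3, -6/7, -1/35} × {10/7, 4⋅√5})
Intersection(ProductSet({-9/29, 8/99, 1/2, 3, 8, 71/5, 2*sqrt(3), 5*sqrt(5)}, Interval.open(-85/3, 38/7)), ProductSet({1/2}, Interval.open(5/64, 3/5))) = ProductSet({1/2}, Interval.open(5/64, 3/5))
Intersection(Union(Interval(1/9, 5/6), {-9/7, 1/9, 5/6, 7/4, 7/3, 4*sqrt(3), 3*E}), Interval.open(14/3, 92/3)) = {4*sqrt(3), 3*E}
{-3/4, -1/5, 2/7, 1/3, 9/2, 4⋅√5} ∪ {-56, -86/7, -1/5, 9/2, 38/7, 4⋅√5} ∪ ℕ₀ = {-56, -86/7, -3/4, -1/5, 2/7, 1/3, 9/2, 38/7, 4⋅√5} ∪ ℕ₀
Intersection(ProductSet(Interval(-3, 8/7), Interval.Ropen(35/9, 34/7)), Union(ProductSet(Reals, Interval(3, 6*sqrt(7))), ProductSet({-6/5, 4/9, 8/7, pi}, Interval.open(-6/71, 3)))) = ProductSet(Interval(-3, 8/7), Interval.Ropen(35/9, 34/7))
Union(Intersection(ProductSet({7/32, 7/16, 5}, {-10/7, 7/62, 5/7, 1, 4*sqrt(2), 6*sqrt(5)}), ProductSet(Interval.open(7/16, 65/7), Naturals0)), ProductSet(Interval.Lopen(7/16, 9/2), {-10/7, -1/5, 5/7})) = Union(ProductSet({5}, {1}), ProductSet(Interval.Lopen(7/16, 9/2), {-10/7, -1/5, 5/7}))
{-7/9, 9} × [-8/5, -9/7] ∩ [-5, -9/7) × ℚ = ∅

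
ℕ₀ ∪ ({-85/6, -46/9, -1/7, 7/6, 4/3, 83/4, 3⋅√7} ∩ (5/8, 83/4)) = ℕ₀ ∪ {7/6, 4/3, 3⋅√7}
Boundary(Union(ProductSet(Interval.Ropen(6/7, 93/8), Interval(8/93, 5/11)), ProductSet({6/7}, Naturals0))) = Union(ProductSet({6/7}, Naturals0), ProductSet({6/7, 93/8}, Interval(8/93, 5/11)), ProductSet(Interval(6/7, 93/8), {8/93, 5/11}))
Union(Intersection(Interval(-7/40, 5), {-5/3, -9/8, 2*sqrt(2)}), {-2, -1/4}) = {-2, -1/4, 2*sqrt(2)}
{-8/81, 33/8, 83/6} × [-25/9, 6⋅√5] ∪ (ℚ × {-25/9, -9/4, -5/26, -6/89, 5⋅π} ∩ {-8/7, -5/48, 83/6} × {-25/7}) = {-8/81, 33/8, 83/6} × [-25/9, 6⋅√5]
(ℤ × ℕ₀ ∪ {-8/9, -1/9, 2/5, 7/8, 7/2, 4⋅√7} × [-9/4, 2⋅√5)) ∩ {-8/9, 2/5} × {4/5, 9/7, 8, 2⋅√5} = {-8/9, 2/5} × {4/5, 9/7}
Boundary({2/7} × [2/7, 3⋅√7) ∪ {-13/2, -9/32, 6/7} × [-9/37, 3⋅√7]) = ({2/7} × [2/7, 3⋅√7]) ∪ ({-13/2, -9/32, 6/7} × [-9/37, 3⋅√7])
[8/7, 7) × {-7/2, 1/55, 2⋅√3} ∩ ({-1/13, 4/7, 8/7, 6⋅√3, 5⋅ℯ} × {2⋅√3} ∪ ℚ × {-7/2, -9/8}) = ({8/7} × {2⋅√3}) ∪ ((ℚ ∩ [8/7, 7)) × {-7/2})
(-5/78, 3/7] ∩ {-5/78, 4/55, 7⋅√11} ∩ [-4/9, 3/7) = {4/55}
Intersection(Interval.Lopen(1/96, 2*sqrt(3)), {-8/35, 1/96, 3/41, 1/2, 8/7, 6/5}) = {3/41, 1/2, 8/7, 6/5}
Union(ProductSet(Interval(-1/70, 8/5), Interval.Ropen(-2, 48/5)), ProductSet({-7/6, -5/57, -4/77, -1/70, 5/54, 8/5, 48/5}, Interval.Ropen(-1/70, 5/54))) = Union(ProductSet({-7/6, -5/57, -4/77, -1/70, 5/54, 8/5, 48/5}, Interval.Ropen(-1/70, 5/54)), ProductSet(Interval(-1/70, 8/5), Interval.Ropen(-2, 48/5)))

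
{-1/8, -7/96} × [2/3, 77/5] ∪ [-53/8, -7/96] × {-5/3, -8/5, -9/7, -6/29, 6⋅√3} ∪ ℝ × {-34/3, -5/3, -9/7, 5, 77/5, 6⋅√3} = ({-1/8, -7/96} × [2/3, 77/5]) ∪ (ℝ × {-34/3, -5/3, -9/7, 5, 77/5, 6⋅√3}) ∪ ([-53/8, -7/96] × {-5/3, -8/5, -9/7, -6/29, 6⋅√3})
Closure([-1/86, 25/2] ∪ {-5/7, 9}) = {-5/7} ∪ [-1/86, 25/2]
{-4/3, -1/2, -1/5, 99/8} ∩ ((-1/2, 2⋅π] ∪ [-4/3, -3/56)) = {-4/3, -1/2, -1/5}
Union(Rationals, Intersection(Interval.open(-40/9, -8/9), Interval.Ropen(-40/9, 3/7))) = Union(Interval(-40/9, -8/9), Rationals)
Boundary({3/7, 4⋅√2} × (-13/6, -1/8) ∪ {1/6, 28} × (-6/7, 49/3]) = ({1/6, 28} × [-6/7, 49/3]) ∪ ({3/7, 4⋅√2} × [-13/6, -1/8])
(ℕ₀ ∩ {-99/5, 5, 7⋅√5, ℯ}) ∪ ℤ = ℤ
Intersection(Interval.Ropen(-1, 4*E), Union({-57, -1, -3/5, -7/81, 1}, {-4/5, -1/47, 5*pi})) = {-1, -4/5, -3/5, -7/81, -1/47, 1}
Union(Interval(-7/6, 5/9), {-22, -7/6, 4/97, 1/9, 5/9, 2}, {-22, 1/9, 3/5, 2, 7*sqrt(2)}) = Union({-22, 3/5, 2, 7*sqrt(2)}, Interval(-7/6, 5/9))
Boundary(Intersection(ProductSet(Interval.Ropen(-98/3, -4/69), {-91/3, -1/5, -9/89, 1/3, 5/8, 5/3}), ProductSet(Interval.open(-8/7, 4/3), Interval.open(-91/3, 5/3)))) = ProductSet(Interval(-8/7, -4/69), {-1/5, -9/89, 1/3, 5/8})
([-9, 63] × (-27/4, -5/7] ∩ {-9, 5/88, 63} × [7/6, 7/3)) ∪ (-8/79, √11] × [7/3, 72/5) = (-8/79, √11] × [7/3, 72/5)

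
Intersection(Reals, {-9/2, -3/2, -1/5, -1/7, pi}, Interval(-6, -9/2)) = {-9/2}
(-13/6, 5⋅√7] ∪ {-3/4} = (-13/6, 5⋅√7]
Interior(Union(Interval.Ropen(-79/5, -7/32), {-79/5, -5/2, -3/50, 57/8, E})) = Interval.open(-79/5, -7/32)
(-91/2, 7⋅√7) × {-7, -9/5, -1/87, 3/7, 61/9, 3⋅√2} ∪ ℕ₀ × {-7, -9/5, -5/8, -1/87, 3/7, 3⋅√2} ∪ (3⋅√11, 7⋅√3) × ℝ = (ℕ₀ × {-7, -9/5, -5/8, -1/87, 3/7, 3⋅√2}) ∪ ((3⋅√11, 7⋅√3) × ℝ) ∪ ((-91/2, 7⋅√7) × {-7, -9/5, -1/87, 3/7, 61/9, 3⋅√2})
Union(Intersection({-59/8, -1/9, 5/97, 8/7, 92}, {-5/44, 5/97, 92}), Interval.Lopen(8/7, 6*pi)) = Union({5/97, 92}, Interval.Lopen(8/7, 6*pi))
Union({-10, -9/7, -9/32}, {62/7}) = {-10, -9/7, -9/32, 62/7}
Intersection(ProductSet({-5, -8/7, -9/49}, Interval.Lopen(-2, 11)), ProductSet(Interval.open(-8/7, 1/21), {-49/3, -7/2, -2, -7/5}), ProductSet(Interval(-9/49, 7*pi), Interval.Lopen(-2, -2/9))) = ProductSet({-9/49}, {-7/5})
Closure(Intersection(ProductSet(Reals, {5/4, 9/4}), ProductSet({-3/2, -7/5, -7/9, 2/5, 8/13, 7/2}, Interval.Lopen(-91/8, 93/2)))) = ProductSet({-3/2, -7/5, -7/9, 2/5, 8/13, 7/2}, {5/4, 9/4})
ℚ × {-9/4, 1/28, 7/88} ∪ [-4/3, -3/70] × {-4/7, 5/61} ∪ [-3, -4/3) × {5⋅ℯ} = (ℚ × {-9/4, 1/28, 7/88}) ∪ ([-4/3, -3/70] × {-4/7, 5/61}) ∪ ([-3, -4/3) × {5⋅ℯ})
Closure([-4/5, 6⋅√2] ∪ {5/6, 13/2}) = [-4/5, 6⋅√2]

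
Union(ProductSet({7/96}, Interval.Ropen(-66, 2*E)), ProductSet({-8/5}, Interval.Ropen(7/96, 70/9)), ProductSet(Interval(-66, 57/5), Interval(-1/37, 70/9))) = Union(ProductSet({7/96}, Interval.Ropen(-66, 2*E)), ProductSet(Interval(-66, 57/5), Interval(-1/37, 70/9)))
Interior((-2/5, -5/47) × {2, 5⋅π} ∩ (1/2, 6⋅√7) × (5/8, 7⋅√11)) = ∅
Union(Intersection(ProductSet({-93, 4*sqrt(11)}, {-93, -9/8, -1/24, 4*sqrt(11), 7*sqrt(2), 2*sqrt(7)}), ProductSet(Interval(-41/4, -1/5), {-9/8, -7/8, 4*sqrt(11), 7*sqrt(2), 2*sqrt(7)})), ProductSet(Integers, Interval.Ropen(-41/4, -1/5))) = ProductSet(Integers, Interval.Ropen(-41/4, -1/5))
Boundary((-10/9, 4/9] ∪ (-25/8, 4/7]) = {-25/8, 4/7}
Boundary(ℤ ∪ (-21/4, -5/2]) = {-21/4, -5/2} ∪ (ℤ \ (-21/4, -5/2))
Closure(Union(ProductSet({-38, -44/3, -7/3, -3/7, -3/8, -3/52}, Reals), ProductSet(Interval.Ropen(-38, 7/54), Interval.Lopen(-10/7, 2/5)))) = Union(ProductSet({-38, 7/54}, Interval(-10/7, 2/5)), ProductSet({-38, -44/3, -7/3, -3/7, -3/8, -3/52}, Reals), ProductSet(Interval(-38, 7/54), {-10/7, 2/5}), ProductSet(Interval.Ropen(-38, 7/54), Interval.Lopen(-10/7, 2/5)))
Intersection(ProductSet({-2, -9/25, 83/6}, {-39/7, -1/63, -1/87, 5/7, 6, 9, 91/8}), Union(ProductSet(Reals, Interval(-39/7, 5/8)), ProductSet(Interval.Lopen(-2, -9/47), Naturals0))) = Union(ProductSet({-9/25}, {6, 9}), ProductSet({-2, -9/25, 83/6}, {-39/7, -1/63, -1/87}))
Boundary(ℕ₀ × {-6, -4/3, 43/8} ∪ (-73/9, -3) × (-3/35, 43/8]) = ({-73/9, -3} × [-3/35, 43/8]) ∪ ([-73/9, -3] × {-3/35, 43/8}) ∪ ((ℕ₀ ∪ (ℕ₀ \ (-73/9, -3))) × {-6, -4/3, 43/8})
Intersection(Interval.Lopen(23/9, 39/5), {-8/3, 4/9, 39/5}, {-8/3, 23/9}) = EmptySet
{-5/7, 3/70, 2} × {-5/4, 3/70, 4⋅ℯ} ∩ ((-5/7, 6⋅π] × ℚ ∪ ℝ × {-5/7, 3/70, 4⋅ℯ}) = ({3/70, 2} × {-5/4, 3/70}) ∪ ({-5/7, 3/70, 2} × {3/70, 4⋅ℯ})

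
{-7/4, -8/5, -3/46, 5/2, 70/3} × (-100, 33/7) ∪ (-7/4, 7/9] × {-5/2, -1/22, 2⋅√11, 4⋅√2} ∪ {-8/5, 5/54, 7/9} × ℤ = ({-8/5, 5/54, 7/9} × ℤ) ∪ ({-7/4, -8/5, -3/46, 5/2, 70/3} × (-100, 33/7)) ∪ ((-7/4, 7/9] × {-5/2, -1/22, 2⋅√11, 4⋅√2})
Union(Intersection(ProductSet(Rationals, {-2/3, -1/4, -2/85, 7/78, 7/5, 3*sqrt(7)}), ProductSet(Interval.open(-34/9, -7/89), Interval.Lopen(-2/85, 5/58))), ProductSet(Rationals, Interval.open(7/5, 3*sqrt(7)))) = ProductSet(Rationals, Interval.open(7/5, 3*sqrt(7)))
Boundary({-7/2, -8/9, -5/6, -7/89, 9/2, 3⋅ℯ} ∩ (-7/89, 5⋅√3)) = {9/2, 3⋅ℯ}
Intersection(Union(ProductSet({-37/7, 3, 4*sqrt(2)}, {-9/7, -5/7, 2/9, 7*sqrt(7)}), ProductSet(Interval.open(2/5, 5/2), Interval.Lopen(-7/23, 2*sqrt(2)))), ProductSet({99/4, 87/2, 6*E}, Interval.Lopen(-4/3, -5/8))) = EmptySet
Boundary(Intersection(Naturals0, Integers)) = Naturals0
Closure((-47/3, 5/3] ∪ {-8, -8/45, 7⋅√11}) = [-47/3, 5/3] ∪ {7⋅√11}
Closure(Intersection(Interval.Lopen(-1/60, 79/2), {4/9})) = {4/9}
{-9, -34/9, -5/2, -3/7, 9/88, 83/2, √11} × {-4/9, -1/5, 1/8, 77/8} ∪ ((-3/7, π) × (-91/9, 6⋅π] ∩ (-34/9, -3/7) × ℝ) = {-9, -34/9, -5/2, -3/7, 9/88, 83/2, √11} × {-4/9, -1/5, 1/8, 77/8}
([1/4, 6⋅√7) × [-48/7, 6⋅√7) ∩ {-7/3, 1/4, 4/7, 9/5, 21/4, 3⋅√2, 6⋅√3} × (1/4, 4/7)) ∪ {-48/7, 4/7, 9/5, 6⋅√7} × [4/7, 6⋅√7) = ({-48/7, 4/7, 9/5, 6⋅√7} × [4/7, 6⋅√7)) ∪ ({1/4, 4/7, 9/5, 21/4, 3⋅√2, 6⋅√3} × (1/4, 4/7))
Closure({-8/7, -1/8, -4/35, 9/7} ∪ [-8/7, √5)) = [-8/7, √5]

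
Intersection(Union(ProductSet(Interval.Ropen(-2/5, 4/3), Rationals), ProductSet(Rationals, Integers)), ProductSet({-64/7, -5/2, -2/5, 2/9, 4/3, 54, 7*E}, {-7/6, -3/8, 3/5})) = ProductSet({-2/5, 2/9}, {-7/6, -3/8, 3/5})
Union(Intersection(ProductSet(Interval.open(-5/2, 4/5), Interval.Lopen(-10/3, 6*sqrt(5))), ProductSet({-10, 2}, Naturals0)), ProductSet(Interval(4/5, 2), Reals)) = ProductSet(Interval(4/5, 2), Reals)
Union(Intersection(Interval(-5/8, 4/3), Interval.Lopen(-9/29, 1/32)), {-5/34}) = Interval.Lopen(-9/29, 1/32)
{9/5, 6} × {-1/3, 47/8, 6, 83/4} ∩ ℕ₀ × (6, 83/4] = {6} × {83/4}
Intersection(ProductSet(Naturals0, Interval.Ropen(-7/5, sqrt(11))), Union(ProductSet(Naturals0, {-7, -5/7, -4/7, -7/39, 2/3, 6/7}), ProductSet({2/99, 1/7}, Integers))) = ProductSet(Naturals0, {-5/7, -4/7, -7/39, 2/3, 6/7})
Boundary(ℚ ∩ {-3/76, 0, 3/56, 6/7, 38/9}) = {-3/76, 0, 3/56, 6/7, 38/9}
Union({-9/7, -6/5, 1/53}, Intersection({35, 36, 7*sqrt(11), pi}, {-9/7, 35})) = {-9/7, -6/5, 1/53, 35}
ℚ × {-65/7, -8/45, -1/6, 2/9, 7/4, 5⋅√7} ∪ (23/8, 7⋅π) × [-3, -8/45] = ((23/8, 7⋅π) × [-3, -8/45]) ∪ (ℚ × {-65/7, -8/45, -1/6, 2/9, 7/4, 5⋅√7})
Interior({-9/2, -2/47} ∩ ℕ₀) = ∅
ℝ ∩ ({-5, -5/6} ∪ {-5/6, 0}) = {-5, -5/6, 0}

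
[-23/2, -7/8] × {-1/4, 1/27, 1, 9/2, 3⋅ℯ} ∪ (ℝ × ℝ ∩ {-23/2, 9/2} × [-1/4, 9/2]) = ({-23/2, 9/2} × [-1/4, 9/2]) ∪ ([-23/2, -7/8] × {-1/4, 1/27, 1, 9/2, 3⋅ℯ})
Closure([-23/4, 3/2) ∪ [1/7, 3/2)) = [-23/4, 3/2]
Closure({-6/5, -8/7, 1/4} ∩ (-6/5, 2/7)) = {-8/7, 1/4}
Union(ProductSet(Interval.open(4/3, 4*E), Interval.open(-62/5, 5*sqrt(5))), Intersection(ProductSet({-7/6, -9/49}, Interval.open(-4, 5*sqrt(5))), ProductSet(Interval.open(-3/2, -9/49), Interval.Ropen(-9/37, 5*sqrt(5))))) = Union(ProductSet({-7/6}, Interval.Ropen(-9/37, 5*sqrt(5))), ProductSet(Interval.open(4/3, 4*E), Interval.open(-62/5, 5*sqrt(5))))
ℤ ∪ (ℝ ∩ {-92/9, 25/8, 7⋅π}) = ℤ ∪ {-92/9, 25/8, 7⋅π}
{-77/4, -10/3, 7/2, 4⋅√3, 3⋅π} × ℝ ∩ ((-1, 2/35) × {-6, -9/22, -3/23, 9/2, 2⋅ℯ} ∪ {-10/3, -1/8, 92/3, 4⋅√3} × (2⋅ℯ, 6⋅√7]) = {-10/3, 4⋅√3} × (2⋅ℯ, 6⋅√7]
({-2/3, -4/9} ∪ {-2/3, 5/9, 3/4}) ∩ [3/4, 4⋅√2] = {3/4}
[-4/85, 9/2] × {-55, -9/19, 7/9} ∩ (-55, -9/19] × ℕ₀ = ∅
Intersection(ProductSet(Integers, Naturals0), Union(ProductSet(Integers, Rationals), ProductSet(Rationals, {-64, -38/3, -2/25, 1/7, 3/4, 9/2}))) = ProductSet(Integers, Naturals0)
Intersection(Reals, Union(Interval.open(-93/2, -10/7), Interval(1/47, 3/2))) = Union(Interval.open(-93/2, -10/7), Interval(1/47, 3/2))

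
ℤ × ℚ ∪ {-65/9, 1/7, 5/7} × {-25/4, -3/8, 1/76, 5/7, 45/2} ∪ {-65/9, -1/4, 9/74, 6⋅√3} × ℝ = (ℤ × ℚ) ∪ ({-65/9, 1/7, 5/7} × {-25/4, -3/8, 1/76, 5/7, 45/2}) ∪ ({-65/9, -1/4, 9/74, 6⋅√3} × ℝ)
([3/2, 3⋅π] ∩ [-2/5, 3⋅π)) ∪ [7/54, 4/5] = [7/54, 4/5] ∪ [3/2, 3⋅π)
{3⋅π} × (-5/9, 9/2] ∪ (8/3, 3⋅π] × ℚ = ((8/3, 3⋅π] × ℚ) ∪ ({3⋅π} × (-5/9, 9/2])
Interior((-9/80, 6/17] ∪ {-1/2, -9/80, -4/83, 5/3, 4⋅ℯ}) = (-9/80, 6/17)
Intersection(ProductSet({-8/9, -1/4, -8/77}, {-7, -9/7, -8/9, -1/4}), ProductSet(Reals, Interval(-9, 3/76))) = ProductSet({-8/9, -1/4, -8/77}, {-7, -9/7, -8/9, -1/4})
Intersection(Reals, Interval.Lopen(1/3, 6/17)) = Interval.Lopen(1/3, 6/17)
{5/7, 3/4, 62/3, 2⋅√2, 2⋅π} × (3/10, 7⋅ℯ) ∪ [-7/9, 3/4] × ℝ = ([-7/9, 3/4] × ℝ) ∪ ({5/7, 3/4, 62/3, 2⋅√2, 2⋅π} × (3/10, 7⋅ℯ))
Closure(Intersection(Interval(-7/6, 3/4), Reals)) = Interval(-7/6, 3/4)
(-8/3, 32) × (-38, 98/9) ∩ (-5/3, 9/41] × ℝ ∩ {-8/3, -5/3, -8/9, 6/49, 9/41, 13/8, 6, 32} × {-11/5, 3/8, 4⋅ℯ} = {-8/9, 6/49, 9/41} × {-11/5, 3/8, 4⋅ℯ}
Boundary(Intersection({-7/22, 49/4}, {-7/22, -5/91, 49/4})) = {-7/22, 49/4}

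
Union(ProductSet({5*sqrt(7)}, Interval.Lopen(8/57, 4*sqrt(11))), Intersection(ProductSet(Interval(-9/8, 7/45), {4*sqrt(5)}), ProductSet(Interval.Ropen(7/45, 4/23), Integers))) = ProductSet({5*sqrt(7)}, Interval.Lopen(8/57, 4*sqrt(11)))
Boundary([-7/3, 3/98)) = {-7/3, 3/98}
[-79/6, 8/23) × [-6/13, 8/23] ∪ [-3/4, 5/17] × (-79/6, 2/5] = ([-79/6, 8/23) × [-6/13, 8/23]) ∪ ([-3/4, 5/17] × (-79/6, 2/5])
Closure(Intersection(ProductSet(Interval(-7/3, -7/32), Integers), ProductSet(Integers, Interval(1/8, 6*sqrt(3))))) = ProductSet(Range(-2, 0, 1), Range(1, 11, 1))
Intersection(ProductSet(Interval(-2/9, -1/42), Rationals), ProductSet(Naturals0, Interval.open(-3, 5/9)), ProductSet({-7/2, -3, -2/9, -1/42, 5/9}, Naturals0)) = EmptySet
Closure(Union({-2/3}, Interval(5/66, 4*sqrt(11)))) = Union({-2/3}, Interval(5/66, 4*sqrt(11)))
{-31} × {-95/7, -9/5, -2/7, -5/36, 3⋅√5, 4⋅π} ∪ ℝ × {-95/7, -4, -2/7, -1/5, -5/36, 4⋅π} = (ℝ × {-95/7, -4, -2/7, -1/5, -5/36, 4⋅π}) ∪ ({-31} × {-95/7, -9/5, -2/7, -5/36, 3⋅√5, 4⋅π})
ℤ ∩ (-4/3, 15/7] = {-1, 0, 1, 2}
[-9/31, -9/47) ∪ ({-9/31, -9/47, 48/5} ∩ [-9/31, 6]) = [-9/31, -9/47]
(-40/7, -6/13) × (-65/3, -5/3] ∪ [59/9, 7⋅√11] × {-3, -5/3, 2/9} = ((-40/7, -6/13) × (-65/3, -5/3]) ∪ ([59/9, 7⋅√11] × {-3, -5/3, 2/9})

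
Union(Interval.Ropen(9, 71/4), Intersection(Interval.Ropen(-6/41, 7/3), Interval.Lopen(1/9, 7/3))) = Union(Interval.open(1/9, 7/3), Interval.Ropen(9, 71/4))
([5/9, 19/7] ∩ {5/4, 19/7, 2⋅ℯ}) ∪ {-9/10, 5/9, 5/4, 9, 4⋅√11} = {-9/10, 5/9, 5/4, 19/7, 9, 4⋅√11}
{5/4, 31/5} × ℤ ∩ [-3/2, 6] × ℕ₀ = {5/4} × ℕ₀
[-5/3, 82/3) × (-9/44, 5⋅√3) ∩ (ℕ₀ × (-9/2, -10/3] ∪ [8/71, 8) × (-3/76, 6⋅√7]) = [8/71, 8) × (-3/76, 5⋅√3)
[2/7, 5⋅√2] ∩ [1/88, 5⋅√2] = [2/7, 5⋅√2]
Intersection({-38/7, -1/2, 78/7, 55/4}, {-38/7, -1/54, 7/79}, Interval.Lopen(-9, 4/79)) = {-38/7}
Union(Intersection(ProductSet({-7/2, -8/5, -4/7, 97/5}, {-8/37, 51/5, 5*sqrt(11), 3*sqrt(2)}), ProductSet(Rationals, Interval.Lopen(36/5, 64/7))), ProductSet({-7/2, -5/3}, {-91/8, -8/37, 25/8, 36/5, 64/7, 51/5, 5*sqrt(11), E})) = ProductSet({-7/2, -5/3}, {-91/8, -8/37, 25/8, 36/5, 64/7, 51/5, 5*sqrt(11), E})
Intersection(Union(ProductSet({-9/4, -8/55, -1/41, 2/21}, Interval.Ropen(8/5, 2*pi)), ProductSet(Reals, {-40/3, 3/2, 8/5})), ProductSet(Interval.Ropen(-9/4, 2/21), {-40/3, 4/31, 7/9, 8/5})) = ProductSet(Interval.Ropen(-9/4, 2/21), {-40/3, 8/5})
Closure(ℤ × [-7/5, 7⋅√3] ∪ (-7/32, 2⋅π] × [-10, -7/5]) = (ℤ × [-7/5, 7⋅√3]) ∪ ([-7/32, 2⋅π] × [-10, -7/5])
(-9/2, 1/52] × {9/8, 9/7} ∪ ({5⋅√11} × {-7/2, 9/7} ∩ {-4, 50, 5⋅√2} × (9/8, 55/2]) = (-9/2, 1/52] × {9/8, 9/7}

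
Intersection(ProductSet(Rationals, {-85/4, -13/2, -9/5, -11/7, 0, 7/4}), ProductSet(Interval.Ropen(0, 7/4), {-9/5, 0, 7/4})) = ProductSet(Intersection(Interval.Ropen(0, 7/4), Rationals), {-9/5, 0, 7/4})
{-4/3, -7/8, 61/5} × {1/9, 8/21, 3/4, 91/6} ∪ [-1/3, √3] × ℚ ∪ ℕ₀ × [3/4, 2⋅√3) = ([-1/3, √3] × ℚ) ∪ ({-4/3, -7/8, 61/5} × {1/9, 8/21, 3/4, 91/6}) ∪ (ℕ₀ × [3/4, 2⋅√3))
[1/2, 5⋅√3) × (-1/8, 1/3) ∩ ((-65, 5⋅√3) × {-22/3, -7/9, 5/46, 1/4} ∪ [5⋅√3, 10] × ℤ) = [1/2, 5⋅√3) × {5/46, 1/4}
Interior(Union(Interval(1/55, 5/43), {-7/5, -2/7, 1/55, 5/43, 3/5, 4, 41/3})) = Interval.open(1/55, 5/43)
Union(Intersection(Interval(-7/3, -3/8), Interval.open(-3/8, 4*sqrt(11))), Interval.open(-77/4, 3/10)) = Interval.open(-77/4, 3/10)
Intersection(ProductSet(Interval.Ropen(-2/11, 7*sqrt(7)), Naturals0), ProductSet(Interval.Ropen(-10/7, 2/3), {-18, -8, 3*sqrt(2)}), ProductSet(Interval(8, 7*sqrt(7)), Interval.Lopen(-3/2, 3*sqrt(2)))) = EmptySet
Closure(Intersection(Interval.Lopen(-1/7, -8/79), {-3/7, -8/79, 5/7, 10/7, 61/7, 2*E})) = {-8/79}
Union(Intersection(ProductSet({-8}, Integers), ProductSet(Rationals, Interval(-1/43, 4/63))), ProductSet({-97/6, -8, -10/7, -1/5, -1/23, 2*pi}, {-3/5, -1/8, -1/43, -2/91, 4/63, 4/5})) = Union(ProductSet({-8}, Range(0, 1, 1)), ProductSet({-97/6, -8, -10/7, -1/5, -1/23, 2*pi}, {-3/5, -1/8, -1/43, -2/91, 4/63, 4/5}))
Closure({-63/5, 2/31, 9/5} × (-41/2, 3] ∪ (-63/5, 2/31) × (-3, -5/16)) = ([-63/5, 2/31] × {-3, -5/16}) ∪ ({-63/5, 2/31, 9/5} × [-41/2, 3]) ∪ ((-63/5, 2/31) × (-3, -5/16))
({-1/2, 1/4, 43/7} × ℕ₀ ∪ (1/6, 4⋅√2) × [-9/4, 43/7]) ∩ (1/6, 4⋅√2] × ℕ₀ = ({1/4} × ℕ₀) ∪ ((1/6, 4⋅√2) × {0, 1, …, 6})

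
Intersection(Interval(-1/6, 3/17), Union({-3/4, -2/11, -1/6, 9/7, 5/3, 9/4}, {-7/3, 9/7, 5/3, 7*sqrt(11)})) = {-1/6}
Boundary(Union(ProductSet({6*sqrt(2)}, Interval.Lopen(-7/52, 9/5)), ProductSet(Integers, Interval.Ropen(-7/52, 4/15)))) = Union(ProductSet({6*sqrt(2)}, Interval(-7/52, 9/5)), ProductSet(Integers, Interval(-7/52, 4/15)))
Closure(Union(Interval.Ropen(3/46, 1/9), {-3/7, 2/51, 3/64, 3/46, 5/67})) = Union({-3/7, 2/51, 3/64}, Interval(3/46, 1/9))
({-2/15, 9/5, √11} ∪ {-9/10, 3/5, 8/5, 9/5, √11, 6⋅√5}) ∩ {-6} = ∅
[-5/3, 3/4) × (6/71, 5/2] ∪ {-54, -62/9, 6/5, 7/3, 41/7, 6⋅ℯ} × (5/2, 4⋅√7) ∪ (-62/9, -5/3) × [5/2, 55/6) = ((-62/9, -5/3) × [5/2, 55/6)) ∪ ([-5/3, 3/4) × (6/71, 5/2]) ∪ ({-54, -62/9, 6/5, 7/3, 41/7, 6⋅ℯ} × (5/2, 4⋅√7))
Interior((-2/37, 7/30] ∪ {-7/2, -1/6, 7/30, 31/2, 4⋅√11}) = (-2/37, 7/30)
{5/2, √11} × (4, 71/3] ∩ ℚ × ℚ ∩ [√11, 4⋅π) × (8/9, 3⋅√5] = ∅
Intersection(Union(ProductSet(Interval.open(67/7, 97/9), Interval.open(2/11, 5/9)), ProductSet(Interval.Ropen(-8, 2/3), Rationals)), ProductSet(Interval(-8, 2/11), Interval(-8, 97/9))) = ProductSet(Interval(-8, 2/11), Intersection(Interval(-8, 97/9), Rationals))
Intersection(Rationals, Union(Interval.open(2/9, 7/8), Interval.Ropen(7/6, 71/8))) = Union(Intersection(Interval.open(2/9, 7/8), Rationals), Intersection(Interval.Ropen(7/6, 71/8), Rationals))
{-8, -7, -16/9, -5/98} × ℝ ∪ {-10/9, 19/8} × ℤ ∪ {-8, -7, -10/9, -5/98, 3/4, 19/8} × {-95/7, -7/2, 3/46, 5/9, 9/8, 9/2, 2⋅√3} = ({-10/9, 19/8} × ℤ) ∪ ({-8, -7, -16/9, -5/98} × ℝ) ∪ ({-8, -7, -10/9, -5/98, 3/4, 19/8} × {-95/7, -7/2, 3/46, 5/9, 9/8, 9/2, 2⋅√3})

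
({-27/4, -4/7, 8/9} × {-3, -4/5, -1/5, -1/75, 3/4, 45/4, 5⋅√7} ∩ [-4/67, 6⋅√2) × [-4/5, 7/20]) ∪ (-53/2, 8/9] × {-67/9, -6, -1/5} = ({8/9} × {-4/5, -1/5, -1/75}) ∪ ((-53/2, 8/9] × {-67/9, -6, -1/5})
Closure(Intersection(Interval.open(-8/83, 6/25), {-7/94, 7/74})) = {-7/94, 7/74}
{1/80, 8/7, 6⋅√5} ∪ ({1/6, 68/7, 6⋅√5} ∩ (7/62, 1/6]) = {1/80, 1/6, 8/7, 6⋅√5}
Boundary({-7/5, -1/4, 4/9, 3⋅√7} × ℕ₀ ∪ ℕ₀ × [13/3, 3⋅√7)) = ({-7/5, -1/4, 4/9, 3⋅√7} × ℕ₀) ∪ (ℕ₀ × [13/3, 3⋅√7])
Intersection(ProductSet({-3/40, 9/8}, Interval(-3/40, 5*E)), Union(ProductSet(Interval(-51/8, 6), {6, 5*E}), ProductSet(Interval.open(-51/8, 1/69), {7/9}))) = Union(ProductSet({-3/40}, {7/9}), ProductSet({-3/40, 9/8}, {6, 5*E}))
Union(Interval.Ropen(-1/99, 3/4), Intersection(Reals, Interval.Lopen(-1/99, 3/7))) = Interval.Ropen(-1/99, 3/4)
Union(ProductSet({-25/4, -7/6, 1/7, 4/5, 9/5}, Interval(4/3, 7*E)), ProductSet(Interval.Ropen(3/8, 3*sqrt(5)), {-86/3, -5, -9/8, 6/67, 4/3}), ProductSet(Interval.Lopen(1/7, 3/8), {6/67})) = Union(ProductSet({-25/4, -7/6, 1/7, 4/5, 9/5}, Interval(4/3, 7*E)), ProductSet(Interval.Lopen(1/7, 3/8), {6/67}), ProductSet(Interval.Ropen(3/8, 3*sqrt(5)), {-86/3, -5, -9/8, 6/67, 4/3}))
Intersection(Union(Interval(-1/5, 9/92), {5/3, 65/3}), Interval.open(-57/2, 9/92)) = Interval.Ropen(-1/5, 9/92)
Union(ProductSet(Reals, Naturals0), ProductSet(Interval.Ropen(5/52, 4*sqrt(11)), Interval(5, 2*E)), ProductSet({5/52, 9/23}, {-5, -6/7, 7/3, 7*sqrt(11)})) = Union(ProductSet({5/52, 9/23}, {-5, -6/7, 7/3, 7*sqrt(11)}), ProductSet(Interval.Ropen(5/52, 4*sqrt(11)), Interval(5, 2*E)), ProductSet(Reals, Naturals0))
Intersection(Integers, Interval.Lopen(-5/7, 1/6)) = Range(0, 1, 1)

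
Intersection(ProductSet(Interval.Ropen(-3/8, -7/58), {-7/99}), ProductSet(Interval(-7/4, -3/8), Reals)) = ProductSet({-3/8}, {-7/99})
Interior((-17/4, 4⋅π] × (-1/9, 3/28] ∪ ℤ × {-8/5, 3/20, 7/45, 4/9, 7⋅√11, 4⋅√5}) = ((-17/4, 4⋅π) ∪ ((-17/4, 4⋅π) \ ℤ)) × (-1/9, 3/28)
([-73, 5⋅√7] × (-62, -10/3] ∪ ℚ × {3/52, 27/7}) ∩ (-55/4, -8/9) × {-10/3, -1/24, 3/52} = ((-55/4, -8/9) × {-10/3}) ∪ ((ℚ ∩ (-55/4, -8/9)) × {3/52})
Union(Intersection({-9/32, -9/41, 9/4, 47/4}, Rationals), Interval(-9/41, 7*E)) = Union({-9/32}, Interval(-9/41, 7*E))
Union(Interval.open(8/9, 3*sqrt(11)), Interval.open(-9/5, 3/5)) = Union(Interval.open(-9/5, 3/5), Interval.open(8/9, 3*sqrt(11)))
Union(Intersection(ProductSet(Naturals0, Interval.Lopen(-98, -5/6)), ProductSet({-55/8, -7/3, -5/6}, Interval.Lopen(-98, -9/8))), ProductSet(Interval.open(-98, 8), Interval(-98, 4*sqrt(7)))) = ProductSet(Interval.open(-98, 8), Interval(-98, 4*sqrt(7)))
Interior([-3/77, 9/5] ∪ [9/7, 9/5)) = (-3/77, 9/5)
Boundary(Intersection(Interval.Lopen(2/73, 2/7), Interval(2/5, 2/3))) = EmptySet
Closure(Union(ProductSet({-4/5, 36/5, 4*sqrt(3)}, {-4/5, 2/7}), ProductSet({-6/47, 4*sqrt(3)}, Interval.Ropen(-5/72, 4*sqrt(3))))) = Union(ProductSet({-6/47, 4*sqrt(3)}, Interval(-5/72, 4*sqrt(3))), ProductSet({-4/5, 36/5, 4*sqrt(3)}, {-4/5, 2/7}))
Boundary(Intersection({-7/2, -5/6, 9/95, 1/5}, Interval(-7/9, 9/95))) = {9/95}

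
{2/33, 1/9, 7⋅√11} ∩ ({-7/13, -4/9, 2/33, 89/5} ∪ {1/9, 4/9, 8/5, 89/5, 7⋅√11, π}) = {2/33, 1/9, 7⋅√11}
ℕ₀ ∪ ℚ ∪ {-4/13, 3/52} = ℚ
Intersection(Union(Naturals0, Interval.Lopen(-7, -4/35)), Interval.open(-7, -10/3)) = Interval.open(-7, -10/3)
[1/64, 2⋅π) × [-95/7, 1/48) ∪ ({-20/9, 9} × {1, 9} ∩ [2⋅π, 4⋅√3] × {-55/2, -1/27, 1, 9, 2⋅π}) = [1/64, 2⋅π) × [-95/7, 1/48)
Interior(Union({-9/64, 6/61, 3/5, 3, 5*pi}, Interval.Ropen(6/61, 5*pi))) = Interval.open(6/61, 5*pi)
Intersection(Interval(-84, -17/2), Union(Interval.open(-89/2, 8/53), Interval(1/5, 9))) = Interval.Lopen(-89/2, -17/2)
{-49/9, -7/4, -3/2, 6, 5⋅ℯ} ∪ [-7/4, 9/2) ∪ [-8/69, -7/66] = {-49/9, 6, 5⋅ℯ} ∪ [-7/4, 9/2)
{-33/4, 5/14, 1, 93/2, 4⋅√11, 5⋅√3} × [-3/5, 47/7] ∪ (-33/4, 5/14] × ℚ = ((-33/4, 5/14] × ℚ) ∪ ({-33/4, 5/14, 1, 93/2, 4⋅√11, 5⋅√3} × [-3/5, 47/7])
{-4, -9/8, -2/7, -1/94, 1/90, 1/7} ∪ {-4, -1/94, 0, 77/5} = {-4, -9/8, -2/7, -1/94, 0, 1/90, 1/7, 77/5}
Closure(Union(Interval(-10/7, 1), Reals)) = Interval(-oo, oo)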